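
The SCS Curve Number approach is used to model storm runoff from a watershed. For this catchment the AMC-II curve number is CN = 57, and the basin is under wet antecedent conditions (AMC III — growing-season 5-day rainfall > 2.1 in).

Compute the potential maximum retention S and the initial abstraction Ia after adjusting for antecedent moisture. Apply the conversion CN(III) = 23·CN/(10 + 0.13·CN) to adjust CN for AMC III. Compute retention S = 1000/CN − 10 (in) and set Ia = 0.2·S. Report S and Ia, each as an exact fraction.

Adjust CN=57 to AMC III: 23·57/(10 + 0.13·57) → 1311 ÷ (1741/100) = 131100/1741 ≈ 75.302
Max retention: S = 1000/(131100/1741) − 10 = 4300/1311 in (≈ 3.280 in)
Ia = 0.2·(4300/1311) = 860/1311 in ≈ 0.656 in

S = 4300/1311 in ≈ 3.280 in; Ia = 860/1311 in ≈ 0.656 in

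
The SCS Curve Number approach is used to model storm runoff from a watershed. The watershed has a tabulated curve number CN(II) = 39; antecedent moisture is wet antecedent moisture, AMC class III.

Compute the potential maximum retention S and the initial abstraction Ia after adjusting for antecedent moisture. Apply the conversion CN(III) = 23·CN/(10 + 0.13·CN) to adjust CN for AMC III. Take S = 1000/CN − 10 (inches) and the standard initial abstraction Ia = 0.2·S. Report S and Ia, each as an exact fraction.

S = 6100/897 in ≈ 6.800 in; Ia = 1220/897 in ≈ 1.360 in

Wet (AMC III): CN(III) = 23·39/(10 + 0.13·39) = 897/(1507/100) = 89700/1507 ≈ 59.522
Max retention: S = 1000/(89700/1507) − 10 = 6100/897 in (≈ 6.800 in)
Ia = 0.2S: 0.2·6.800 = 1.360 in (exactly 1220/897)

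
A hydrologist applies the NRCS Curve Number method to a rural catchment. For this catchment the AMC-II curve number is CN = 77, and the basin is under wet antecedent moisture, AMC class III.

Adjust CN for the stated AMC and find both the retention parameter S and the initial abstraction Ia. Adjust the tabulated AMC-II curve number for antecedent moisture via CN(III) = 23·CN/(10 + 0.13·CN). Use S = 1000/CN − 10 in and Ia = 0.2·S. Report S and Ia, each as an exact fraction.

S = 100/77 in ≈ 1.299 in; Ia = 20/77 in ≈ 0.260 in

Adjust CN=77 to AMC III: 23·77/(10 + 0.13·77) → 1771 ÷ (2001/100) = 7700/87 ≈ 88.506
Retention S: 1000/CN − 10 with CN=88.506 → S = 100/77 ≈ 1.299 in
Initial abstraction Ia = S/5 = (100/77)/5 = 20/77 ≈ 0.260 in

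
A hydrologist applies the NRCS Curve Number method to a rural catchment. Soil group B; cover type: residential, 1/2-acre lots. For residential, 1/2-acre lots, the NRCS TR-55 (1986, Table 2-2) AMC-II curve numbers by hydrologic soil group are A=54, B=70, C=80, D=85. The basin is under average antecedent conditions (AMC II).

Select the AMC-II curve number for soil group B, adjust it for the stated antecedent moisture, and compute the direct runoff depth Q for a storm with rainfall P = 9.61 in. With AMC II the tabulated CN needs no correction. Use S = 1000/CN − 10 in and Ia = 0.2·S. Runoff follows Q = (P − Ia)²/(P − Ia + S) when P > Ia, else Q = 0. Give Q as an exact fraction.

Q = 37540129/6388900 in ≈ 5.876 in

NRCS table: residential, 1/2-acre lots, soil group B → CN(II) = 70
CN(II) = 70; AMC II needs no correction.
S = 1000/70 − 10 = 30/7 in ≈ 4.286 in
Ia = 0.2·(30/7) = 6/7 in ≈ 0.857 in
Since P=9.610 > Ia=0.857: effective rainfall P−Ia = 6127/700 in
Q: (6127/700)² ÷ (9127/700) = 37540129/6388900 in (≈ 5.876 in)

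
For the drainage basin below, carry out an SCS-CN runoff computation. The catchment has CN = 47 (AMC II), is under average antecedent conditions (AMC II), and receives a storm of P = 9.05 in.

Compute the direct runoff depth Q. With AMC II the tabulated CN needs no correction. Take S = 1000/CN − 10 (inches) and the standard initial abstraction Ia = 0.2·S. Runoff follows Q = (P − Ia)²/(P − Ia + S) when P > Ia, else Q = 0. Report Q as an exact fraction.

Q = 40793769/15967780 in ≈ 2.555 in

AMC II — tabulated CN = 47 applies directly.
Max retention: S = 1000/47 − 10 = 530/47 in (≈ 11.277 in)
Ia = 0.2S: 0.2·11.277 = 2.255 in (exactly 106/47)
Excess rainfall: 9.050 − 2.255 = 6.795 in; P > Ia so Q > 0
Q = (6387/940)²/((6387/940) + 530/47) = (40793769/883600)/(16987/940) = 40793769/15967780 in ≈ 2.555 in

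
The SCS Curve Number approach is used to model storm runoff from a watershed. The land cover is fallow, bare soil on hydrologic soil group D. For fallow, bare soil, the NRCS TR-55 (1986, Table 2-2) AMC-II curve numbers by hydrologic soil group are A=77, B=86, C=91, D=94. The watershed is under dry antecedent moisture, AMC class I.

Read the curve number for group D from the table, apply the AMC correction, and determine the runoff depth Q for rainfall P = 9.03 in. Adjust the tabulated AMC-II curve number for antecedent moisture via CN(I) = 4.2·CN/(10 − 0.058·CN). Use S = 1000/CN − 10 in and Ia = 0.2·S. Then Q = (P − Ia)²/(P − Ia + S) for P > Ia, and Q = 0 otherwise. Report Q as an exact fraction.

Q = 82418945569/11090162300 in ≈ 7.432 in

NRCS table: fallow, bare soil, soil group D → CN(II) = 94
CN(I) from CN(II)=94: (4.2·94)/(10 − 0.058·94) = 32900/379 ≈ 86.807
Retention S: 1000/CN − 10 with CN=86.807 → S = 500/329 ≈ 1.520 in
Ia = 0.2S: 0.2·1.520 = 0.304 in (exactly 100/329)
Since P=9.030 > Ia=0.304: effective rainfall P−Ia = 287087/32900 in
Q = (287087/32900)²/((287087/32900) + 500/329) = (82418945569/1082410000)/(337087/32900) = 82418945569/11090162300 in ≈ 7.432 in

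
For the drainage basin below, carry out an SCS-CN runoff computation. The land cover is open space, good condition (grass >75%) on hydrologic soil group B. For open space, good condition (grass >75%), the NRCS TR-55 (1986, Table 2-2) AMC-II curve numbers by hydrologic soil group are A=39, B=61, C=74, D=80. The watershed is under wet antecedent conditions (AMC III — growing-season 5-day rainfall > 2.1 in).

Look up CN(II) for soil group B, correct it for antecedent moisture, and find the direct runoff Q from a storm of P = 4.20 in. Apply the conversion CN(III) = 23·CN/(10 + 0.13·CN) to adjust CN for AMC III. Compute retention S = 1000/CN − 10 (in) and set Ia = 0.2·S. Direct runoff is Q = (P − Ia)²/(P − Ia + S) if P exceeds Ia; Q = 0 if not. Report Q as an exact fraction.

NRCS table: open space, good condition (grass >75%), soil group B → CN(II) = 61
CN(III) from CN(II)=61: (23·61)/(10 + 0.13·61) = 140300/1793 ≈ 78.249
Max retention: S = 1000/(140300/1793) − 10 = 3900/1403 in (≈ 2.780 in)
Ia = 0.2·(3900/1403) = 780/1403 in ≈ 0.556 in
Excess rainfall: 4.200 − 0.556 = 3.644 in; P > Ia so Q > 0
Q: (25563/7015)² ÷ (45063/7015) = 72607441/35124105 in (≈ 2.067 in)

Q = 72607441/35124105 in ≈ 2.067 in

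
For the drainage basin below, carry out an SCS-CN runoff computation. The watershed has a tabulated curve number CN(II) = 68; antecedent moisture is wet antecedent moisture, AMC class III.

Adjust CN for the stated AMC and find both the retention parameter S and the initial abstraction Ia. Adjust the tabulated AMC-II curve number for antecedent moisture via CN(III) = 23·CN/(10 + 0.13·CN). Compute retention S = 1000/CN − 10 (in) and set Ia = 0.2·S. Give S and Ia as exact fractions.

Adjust CN=68 to AMC III: 23·68/(10 + 0.13·68) → 1564 ÷ (471/25) = 39100/471 ≈ 83.015
Max retention: S = 1000/(39100/471) − 10 = 800/391 in (≈ 2.046 in)
Ia = 0.2·(800/391) = 160/391 in ≈ 0.409 in

S = 800/391 in ≈ 2.046 in; Ia = 160/391 in ≈ 0.409 in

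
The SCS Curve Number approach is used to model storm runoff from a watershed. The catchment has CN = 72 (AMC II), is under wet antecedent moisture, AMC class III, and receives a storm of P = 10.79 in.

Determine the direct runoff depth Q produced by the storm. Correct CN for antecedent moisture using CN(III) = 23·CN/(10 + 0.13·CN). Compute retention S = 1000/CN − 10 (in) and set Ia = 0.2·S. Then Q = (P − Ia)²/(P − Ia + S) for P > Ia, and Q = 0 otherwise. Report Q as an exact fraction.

Q = 46808620609/5203007100 in ≈ 8.996 in

Adjust CN=72 to AMC III: 23·72/(10 + 0.13·72) → 1656 ÷ (484/25) = 10350/121 ≈ 85.537
Retention S: 1000/CN − 10 with CN=85.537 → S = 350/207 ≈ 1.691 in
Initial abstraction Ia = S/5 = (350/207)/5 = 70/207 ≈ 0.338 in
Since P=10.790 > Ia=0.338: effective rainfall P−Ia = 216353/20700 in
Runoff Q = (P−Ia)²/(P−Ia+S) = (10.452)²/(10.452+1.691) = 46808620609/5203007100 ≈ 8.996 in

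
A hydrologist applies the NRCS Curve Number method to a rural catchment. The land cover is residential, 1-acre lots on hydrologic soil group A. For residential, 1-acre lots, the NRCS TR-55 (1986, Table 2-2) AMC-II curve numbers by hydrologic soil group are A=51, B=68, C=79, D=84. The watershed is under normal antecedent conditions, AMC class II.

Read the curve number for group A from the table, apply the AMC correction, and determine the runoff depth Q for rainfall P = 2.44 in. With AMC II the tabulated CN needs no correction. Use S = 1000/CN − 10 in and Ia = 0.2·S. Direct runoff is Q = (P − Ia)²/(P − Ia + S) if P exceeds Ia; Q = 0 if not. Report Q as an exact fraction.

Q = 436921/16461525 in ≈ 0.027 in

NRCS table: residential, 1-acre lots, soil group A → CN(II) = 51
AMC II — tabulated CN = 51 applies directly.
S = 1000/51 − 10 = 490/51 in ≈ 9.608 in
Ia = 0.2·(490/51) = 98/51 in ≈ 1.922 in
Excess rainfall: 2.440 − 1.922 = 0.518 in; P > Ia so Q > 0
Q: (661/1275)² ÷ (12911/1275) = 436921/16461525 in (≈ 0.027 in)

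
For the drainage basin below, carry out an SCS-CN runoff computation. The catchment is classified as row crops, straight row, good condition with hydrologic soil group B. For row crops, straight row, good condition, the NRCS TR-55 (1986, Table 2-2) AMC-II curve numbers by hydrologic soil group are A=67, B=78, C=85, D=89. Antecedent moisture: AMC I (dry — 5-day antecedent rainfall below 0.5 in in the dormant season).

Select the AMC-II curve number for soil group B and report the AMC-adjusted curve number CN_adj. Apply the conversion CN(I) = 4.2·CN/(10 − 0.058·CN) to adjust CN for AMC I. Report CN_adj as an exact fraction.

NRCS table: row crops, straight row, good condition, soil group B → CN(II) = 78
CN(I) from CN(II)=78: (4.2·78)/(10 − 0.058·78) = 81900/1369 ≈ 59.825

CN_adj = 81900/1369 ≈ 59.825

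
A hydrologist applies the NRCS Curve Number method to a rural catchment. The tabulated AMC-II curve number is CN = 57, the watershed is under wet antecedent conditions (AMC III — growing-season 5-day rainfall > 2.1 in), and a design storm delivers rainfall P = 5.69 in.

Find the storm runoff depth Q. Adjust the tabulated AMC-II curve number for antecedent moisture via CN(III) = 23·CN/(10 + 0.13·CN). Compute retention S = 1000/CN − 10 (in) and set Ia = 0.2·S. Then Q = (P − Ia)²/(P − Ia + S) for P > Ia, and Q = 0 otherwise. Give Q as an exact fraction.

Q = 435545881681/142893624900 in ≈ 3.048 in

Wet (AMC III): CN(III) = 23·57/(10 + 0.13·57) = 1311/(1741/100) = 131100/1741 ≈ 75.302
S = 1000/(131100/1741) − 10 = 4300/1311 in ≈ 3.280 in
Initial abstraction Ia = S/5 = (4300/1311)/5 = 860/1311 ≈ 0.656 in
Since P=5.690 > Ia=0.656: effective rainfall P−Ia = 659959/131100 in
Runoff Q = (P−Ia)²/(P−Ia+S) = (5.034)²/(5.034+3.280) = 435545881681/142893624900 ≈ 3.048 in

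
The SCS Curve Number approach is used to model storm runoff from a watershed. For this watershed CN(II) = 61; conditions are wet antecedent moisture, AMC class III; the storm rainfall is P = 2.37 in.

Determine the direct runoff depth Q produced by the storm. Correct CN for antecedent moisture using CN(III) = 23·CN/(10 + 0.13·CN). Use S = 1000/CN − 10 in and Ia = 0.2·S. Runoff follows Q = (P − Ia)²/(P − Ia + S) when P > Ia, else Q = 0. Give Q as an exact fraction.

Q = 21591949707/30141631100 in ≈ 0.716 in

Adjust CN=61 to AMC III: 23·61/(10 + 0.13·61) → 1403 ÷ (1793/100) = 140300/1793 ≈ 78.249
S = 1000/(140300/1793) − 10 = 3900/1403 in ≈ 2.780 in
Ia = 0.2·(3900/1403) = 780/1403 in ≈ 0.556 in
Since P=2.370 > Ia=0.556: effective rainfall P−Ia = 254511/140300 in
Q: (254511/140300)² ÷ (644511/140300) = 21591949707/30141631100 in (≈ 0.716 in)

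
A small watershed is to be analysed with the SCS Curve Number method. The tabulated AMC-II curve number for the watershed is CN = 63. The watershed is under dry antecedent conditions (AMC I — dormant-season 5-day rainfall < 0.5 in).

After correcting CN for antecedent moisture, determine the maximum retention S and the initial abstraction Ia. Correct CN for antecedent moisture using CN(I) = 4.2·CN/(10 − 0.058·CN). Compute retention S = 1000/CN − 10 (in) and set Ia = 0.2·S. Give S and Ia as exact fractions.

S = 18500/1323 in ≈ 13.983 in; Ia = 3700/1323 in ≈ 2.797 in

Dry (AMC I): CN(I) = 4.2·63/(10 − 0.058·63) = (1323/5)/(3173/500) = 132300/3173 ≈ 41.696
Max retention: S = 1000/(132300/3173) − 10 = 18500/1323 in (≈ 13.983 in)
Ia = 0.2S: 0.2·13.983 = 2.797 in (exactly 3700/1323)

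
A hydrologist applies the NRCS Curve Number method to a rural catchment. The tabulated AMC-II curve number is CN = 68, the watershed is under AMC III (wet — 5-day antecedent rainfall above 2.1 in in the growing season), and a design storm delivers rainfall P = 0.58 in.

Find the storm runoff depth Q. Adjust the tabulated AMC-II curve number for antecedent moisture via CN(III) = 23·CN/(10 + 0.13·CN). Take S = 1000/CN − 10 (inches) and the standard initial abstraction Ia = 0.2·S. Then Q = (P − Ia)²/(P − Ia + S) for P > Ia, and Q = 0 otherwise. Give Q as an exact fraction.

CN(III) from CN(II)=68: (23·68)/(10 + 0.13·68) = 39100/471 ≈ 83.015
Max retention: S = 1000/(39100/471) − 10 = 800/391 in (≈ 2.046 in)
Initial abstraction Ia = S/5 = (800/391)/5 = 160/391 ≈ 0.409 in
Excess rainfall: 0.580 − 0.409 = 0.171 in; P > Ia so Q > 0
Q: (3339/19550)² ÷ (43339/19550) = 11148921/847277450 in (≈ 0.013 in)

Q = 11148921/847277450 in ≈ 0.013 in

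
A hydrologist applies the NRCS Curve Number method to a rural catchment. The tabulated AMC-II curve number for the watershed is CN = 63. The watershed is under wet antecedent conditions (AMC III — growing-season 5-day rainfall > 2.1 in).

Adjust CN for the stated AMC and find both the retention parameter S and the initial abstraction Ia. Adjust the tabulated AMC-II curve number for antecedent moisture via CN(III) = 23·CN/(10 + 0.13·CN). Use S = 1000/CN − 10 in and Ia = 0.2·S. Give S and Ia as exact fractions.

Wet (AMC III): CN(III) = 23·63/(10 + 0.13·63) = 1449/(1819/100) = 144900/1819 ≈ 79.659
Retention S: 1000/CN − 10 with CN=79.659 → S = 3700/1449 ≈ 2.553 in
Ia = 0.2·(3700/1449) = 740/1449 in ≈ 0.511 in

S = 3700/1449 in ≈ 2.553 in; Ia = 740/1449 in ≈ 0.511 in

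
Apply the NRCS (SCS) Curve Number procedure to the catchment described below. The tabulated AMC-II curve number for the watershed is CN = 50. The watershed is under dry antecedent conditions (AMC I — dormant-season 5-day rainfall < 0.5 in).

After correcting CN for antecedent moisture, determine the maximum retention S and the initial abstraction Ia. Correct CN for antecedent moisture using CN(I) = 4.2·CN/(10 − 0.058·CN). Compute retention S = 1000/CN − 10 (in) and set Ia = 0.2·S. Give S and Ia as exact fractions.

CN(I) from CN(II)=50: (4.2·50)/(10 − 0.058·50) = 2100/71 ≈ 29.577
Retention S: 1000/CN − 10 with CN=29.577 → S = 500/21 ≈ 23.810 in
Initial abstraction Ia = S/5 = (500/21)/5 = 100/21 ≈ 4.762 in

S = 500/21 in ≈ 23.810 in; Ia = 100/21 in ≈ 4.762 in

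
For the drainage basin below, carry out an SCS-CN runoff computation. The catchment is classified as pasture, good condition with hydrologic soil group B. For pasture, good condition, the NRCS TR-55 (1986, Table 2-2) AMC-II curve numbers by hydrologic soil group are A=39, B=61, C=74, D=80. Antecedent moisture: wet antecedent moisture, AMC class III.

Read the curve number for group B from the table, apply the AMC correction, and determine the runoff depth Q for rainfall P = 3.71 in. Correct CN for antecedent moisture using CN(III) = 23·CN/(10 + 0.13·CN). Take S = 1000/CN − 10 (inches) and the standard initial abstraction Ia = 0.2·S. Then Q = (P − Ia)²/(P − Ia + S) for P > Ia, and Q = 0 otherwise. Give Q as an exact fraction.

Q = 195817755169/116801573900 in ≈ 1.676 in

NRCS table: pasture, good condition, soil group B → CN(II) = 61
CN(III) from CN(II)=61: (23·61)/(10 + 0.13·61) = 140300/1793 ≈ 78.249
Retention S: 1000/CN − 10 with CN=78.249 → S = 3900/1403 ≈ 2.780 in
Ia = 0.2·(3900/1403) = 780/1403 in ≈ 0.556 in
Excess rainfall: 3.710 − 0.556 = 3.154 in; P > Ia so Q > 0
Q: (442513/140300)² ÷ (832513/140300) = 195817755169/116801573900 in (≈ 1.676 in)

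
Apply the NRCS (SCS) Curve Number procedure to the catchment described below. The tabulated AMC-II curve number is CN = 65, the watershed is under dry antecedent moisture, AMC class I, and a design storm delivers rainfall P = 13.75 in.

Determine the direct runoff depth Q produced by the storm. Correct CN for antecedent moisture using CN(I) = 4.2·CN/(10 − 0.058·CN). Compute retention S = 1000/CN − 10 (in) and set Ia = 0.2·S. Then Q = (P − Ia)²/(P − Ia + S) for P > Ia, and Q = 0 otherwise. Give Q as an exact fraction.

Q = 609005/116844 in ≈ 5.212 in

Adjust CN=65 to AMC I: 4.2·65/(10 − 0.058·65) → 273 ÷ (623/100) = 3900/89 ≈ 43.820
Max retention: S = 1000/(3900/89) − 10 = 500/39 in (≈ 12.821 in)
Ia = 0.2·(500/39) = 100/39 in ≈ 2.564 in
P − Ia = 13.750 − 2.564 = 1745/156 ≈ 11.186 in (> 0, runoff occurs)
Q = (1745/156)²/((1745/156) + 500/39) = (3045025/24336)/(3745/156) = 609005/116844 in ≈ 5.212 in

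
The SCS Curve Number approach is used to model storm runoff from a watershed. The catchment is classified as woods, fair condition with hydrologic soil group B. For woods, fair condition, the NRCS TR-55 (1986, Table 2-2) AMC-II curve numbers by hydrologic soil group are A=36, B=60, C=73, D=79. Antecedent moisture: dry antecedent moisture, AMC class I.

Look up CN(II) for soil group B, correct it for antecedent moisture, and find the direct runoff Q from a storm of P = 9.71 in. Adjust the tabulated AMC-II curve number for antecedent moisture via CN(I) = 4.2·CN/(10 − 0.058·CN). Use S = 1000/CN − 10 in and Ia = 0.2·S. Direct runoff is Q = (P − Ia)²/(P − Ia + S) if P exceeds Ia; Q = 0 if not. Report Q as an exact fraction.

Q = 1695215929/889389900 in ≈ 1.906 in

NRCS table: woods, fair condition, soil group B → CN(II) = 60
Dry (AMC I): CN(I) = 4.2·60/(10 − 0.058·60) = 252/(163/25) = 6300/163 ≈ 38.650
S = 1000/(6300/163) − 10 = 1000/63 in ≈ 15.873 in
Ia = 0.2S: 0.2·15.873 = 3.175 in (exactly 200/63)
Excess rainfall: 9.710 − 3.175 = 6.535 in; P > Ia so Q > 0
Q: (41173/6300)² ÷ (141173/6300) = 1695215929/889389900 in (≈ 1.906 in)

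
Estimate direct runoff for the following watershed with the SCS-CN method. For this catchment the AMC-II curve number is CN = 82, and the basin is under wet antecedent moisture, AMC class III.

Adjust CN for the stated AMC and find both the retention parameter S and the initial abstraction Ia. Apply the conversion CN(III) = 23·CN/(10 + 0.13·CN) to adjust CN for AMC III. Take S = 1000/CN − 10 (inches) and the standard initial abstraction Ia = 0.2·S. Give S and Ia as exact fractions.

CN(III) from CN(II)=82: (23·82)/(10 + 0.13·82) = 94300/1033 ≈ 91.288
S = 1000/(94300/1033) − 10 = 900/943 in ≈ 0.954 in
Initial abstraction Ia = S/5 = (900/943)/5 = 180/943 ≈ 0.191 in

S = 900/943 in ≈ 0.954 in; Ia = 180/943 in ≈ 0.191 in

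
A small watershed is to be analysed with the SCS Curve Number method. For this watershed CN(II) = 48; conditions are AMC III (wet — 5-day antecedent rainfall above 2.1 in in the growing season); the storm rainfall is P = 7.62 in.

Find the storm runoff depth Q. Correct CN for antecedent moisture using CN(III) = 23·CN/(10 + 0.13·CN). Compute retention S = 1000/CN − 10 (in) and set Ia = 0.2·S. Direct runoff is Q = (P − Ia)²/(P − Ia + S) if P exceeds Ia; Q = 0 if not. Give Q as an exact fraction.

CN(III) from CN(II)=48: (23·48)/(10 + 0.13·48) = 13800/203 ≈ 67.980
Retention S: 1000/CN − 10 with CN=67.980 → S = 325/69 ≈ 4.710 in
Ia = 0.2·(325/69) = 65/69 in ≈ 0.942 in
Excess rainfall: 7.620 − 0.942 = 6.678 in; P > Ia so Q > 0
Q: (23039/3450)² ÷ (39289/3450) = 530795521/135547050 in (≈ 3.916 in)

Q = 530795521/135547050 in ≈ 3.916 in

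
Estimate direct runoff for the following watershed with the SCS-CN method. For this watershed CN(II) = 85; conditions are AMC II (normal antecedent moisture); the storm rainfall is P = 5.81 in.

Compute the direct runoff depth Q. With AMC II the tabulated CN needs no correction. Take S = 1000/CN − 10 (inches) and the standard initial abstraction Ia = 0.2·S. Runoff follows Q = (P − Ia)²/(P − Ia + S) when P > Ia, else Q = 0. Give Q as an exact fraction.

AMC II — tabulated CN = 85 applies directly.
Retention S: 1000/CN − 10 with CN=85.000 → S = 30/17 ≈ 1.765 in
Ia = 0.2S: 0.2·1.765 = 0.353 in (exactly 6/17)
Excess rainfall: 5.810 − 0.353 = 5.457 in; P > Ia so Q > 0
Q: (9277/1700)² ÷ (12277/1700) = 86062729/20870900 in (≈ 4.124 in)

Q = 86062729/20870900 in ≈ 4.124 in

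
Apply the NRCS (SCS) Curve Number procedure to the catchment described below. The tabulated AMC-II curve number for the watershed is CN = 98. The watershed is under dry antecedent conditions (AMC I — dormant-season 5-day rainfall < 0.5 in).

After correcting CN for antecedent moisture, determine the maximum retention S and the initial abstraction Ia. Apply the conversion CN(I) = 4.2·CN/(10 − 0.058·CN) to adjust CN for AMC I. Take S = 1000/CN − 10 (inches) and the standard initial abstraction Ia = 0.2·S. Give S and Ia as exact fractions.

S = 500/1029 in ≈ 0.486 in; Ia = 100/1029 in ≈ 0.097 in

Dry (AMC I): CN(I) = 4.2·98/(10 − 0.058·98) = (2058/5)/(1079/250) = 102900/1079 ≈ 95.366
Max retention: S = 1000/(102900/1079) − 10 = 500/1029 in (≈ 0.486 in)
Ia = 0.2S: 0.2·0.486 = 0.097 in (exactly 100/1029)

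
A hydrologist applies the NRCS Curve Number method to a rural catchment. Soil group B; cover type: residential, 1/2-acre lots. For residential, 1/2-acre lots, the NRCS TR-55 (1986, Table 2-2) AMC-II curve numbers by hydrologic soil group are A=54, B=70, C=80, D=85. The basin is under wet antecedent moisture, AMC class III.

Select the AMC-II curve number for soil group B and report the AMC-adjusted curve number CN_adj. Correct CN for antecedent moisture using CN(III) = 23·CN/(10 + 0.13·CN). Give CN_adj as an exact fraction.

CN_adj = 16100/191 ≈ 84.293

NRCS table: residential, 1/2-acre lots, soil group B → CN(II) = 70
Wet (AMC III): CN(III) = 23·70/(10 + 0.13·70) = 1610/(191/10) = 16100/191 ≈ 84.293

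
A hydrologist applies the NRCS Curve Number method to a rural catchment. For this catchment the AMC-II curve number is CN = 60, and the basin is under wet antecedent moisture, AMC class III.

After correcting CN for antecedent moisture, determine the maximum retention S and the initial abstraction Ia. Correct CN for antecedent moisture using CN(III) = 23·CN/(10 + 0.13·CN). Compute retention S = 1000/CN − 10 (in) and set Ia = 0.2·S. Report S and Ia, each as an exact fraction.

S = 200/69 in ≈ 2.899 in; Ia = 40/69 in ≈ 0.580 in

Adjust CN=60 to AMC III: 23·60/(10 + 0.13·60) → 1380 ÷ (89/5) = 6900/89 ≈ 77.528
Max retention: S = 1000/(6900/89) − 10 = 200/69 in (≈ 2.899 in)
Ia = 0.2·(200/69) = 40/69 in ≈ 0.580 in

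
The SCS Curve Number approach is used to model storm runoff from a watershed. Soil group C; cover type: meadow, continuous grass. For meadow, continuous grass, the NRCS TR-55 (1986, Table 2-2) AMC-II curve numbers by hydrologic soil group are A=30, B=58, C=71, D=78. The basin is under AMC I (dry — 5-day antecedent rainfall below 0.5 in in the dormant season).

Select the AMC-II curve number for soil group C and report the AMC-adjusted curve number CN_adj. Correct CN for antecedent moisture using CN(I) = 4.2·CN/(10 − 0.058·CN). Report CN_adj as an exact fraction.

CN_adj = 149100/2941 ≈ 50.697

NRCS table: meadow, continuous grass, soil group C → CN(II) = 71
Adjust CN=71 to AMC I: 4.2·71/(10 − 0.058·71) → (1491/5) ÷ (2941/500) = 149100/2941 ≈ 50.697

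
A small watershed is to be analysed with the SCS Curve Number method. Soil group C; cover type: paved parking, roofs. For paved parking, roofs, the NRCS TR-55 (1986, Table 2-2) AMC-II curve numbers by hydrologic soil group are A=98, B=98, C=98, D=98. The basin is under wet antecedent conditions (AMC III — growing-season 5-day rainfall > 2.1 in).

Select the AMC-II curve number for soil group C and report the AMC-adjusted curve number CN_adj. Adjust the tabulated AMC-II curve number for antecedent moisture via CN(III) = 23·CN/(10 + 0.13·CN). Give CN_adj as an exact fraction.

NRCS table: paved parking, roofs, soil group C → CN(II) = 98
Adjust CN=98 to AMC III: 23·98/(10 + 0.13·98) → 2254 ÷ (1137/50) = 112700/1137 ≈ 99.120

CN_adj = 112700/1137 ≈ 99.120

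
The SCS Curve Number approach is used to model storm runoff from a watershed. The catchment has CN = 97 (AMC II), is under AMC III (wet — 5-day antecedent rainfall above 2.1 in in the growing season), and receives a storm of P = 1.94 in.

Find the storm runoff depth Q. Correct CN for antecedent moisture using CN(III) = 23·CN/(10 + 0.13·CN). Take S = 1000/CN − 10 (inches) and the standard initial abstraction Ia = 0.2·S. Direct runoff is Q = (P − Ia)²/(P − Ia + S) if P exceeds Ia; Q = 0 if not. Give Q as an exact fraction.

Q = 45542547649/25478800850 in ≈ 1.787 in

Adjust CN=97 to AMC III: 23·97/(10 + 0.13·97) → 2231 ÷ (2261/100) = 223100/2261 ≈ 98.673
Max retention: S = 1000/(223100/2261) − 10 = 300/2231 in (≈ 0.134 in)
Ia = 0.2·(300/2231) = 60/2231 in ≈ 0.027 in
Excess rainfall: 1.940 − 0.027 = 1.913 in; P > Ia so Q > 0
Q = (213407/111550)²/((213407/111550) + 300/2231) = (45542547649/12443402500)/(228407/111550) = 45542547649/25478800850 in ≈ 1.787 in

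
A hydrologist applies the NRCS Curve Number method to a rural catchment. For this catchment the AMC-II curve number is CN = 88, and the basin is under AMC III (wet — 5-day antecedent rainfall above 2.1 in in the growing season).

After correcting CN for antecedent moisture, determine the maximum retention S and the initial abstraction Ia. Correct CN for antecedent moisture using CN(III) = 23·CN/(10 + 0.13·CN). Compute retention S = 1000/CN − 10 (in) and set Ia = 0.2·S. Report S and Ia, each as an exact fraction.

S = 150/253 in ≈ 0.593 in; Ia = 30/253 in ≈ 0.119 in

CN(III) from CN(II)=88: (23·88)/(10 + 0.13·88) = 6325/67 ≈ 94.403
Retention S: 1000/CN − 10 with CN=94.403 → S = 150/253 ≈ 0.593 in
Ia = 0.2·(150/253) = 30/253 in ≈ 0.119 in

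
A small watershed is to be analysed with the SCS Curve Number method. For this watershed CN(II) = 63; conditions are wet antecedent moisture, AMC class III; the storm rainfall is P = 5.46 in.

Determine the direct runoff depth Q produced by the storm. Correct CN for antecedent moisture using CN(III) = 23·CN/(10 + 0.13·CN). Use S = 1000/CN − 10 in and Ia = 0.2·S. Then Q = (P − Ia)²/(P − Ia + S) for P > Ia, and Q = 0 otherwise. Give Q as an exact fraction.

CN(III) from CN(II)=63: (23·63)/(10 + 0.13·63) = 144900/1819 ≈ 79.659
S = 1000/(144900/1819) − 10 = 3700/1449 in ≈ 2.553 in
Initial abstraction Ia = S/5 = (3700/1449)/5 = 740/1449 ≈ 0.511 in
Excess rainfall: 5.460 − 0.511 = 4.949 in; P > Ia so Q > 0
Q = (358577/72450)²/((358577/72450) + 3700/1449) = (128577464929/5249002500)/(543577/72450) = 128577464929/39382153650 in ≈ 3.265 in

Q = 128577464929/39382153650 in ≈ 3.265 in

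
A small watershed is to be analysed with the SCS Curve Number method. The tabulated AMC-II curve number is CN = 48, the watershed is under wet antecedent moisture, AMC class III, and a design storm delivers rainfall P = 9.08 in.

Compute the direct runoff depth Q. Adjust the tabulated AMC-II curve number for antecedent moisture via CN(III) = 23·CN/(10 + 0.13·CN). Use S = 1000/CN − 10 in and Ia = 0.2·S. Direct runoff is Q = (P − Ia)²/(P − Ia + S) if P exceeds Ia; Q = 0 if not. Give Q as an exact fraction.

Adjust CN=48 to AMC III: 23·48/(10 + 0.13·48) → 1104 ÷ (406/25) = 13800/203 ≈ 67.980
Retention S: 1000/CN − 10 with CN=67.980 → S = 325/69 ≈ 4.710 in
Ia = 0.2S: 0.2·4.710 = 0.942 in (exactly 65/69)
Since P=9.080 > Ia=0.942: effective rainfall P−Ia = 14038/1725 in
Q = (14038/1725)²/((14038/1725) + 325/69) = (197065444/2975625)/(22163/1725) = 197065444/38231175 in ≈ 5.155 in

Q = 197065444/38231175 in ≈ 5.155 in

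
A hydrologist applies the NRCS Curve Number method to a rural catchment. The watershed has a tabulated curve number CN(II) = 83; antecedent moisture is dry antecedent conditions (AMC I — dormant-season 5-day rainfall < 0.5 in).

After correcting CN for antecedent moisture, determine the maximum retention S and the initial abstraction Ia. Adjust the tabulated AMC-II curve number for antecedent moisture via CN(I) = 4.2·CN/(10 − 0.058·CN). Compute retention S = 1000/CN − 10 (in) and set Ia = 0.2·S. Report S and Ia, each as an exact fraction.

S = 8500/1743 in ≈ 4.877 in; Ia = 1700/1743 in ≈ 0.975 in

CN(I) from CN(II)=83: (4.2·83)/(10 − 0.058·83) = 174300/2593 ≈ 67.219
Max retention: S = 1000/(174300/2593) − 10 = 8500/1743 in (≈ 4.877 in)
Ia = 0.2·(8500/1743) = 1700/1743 in ≈ 0.975 in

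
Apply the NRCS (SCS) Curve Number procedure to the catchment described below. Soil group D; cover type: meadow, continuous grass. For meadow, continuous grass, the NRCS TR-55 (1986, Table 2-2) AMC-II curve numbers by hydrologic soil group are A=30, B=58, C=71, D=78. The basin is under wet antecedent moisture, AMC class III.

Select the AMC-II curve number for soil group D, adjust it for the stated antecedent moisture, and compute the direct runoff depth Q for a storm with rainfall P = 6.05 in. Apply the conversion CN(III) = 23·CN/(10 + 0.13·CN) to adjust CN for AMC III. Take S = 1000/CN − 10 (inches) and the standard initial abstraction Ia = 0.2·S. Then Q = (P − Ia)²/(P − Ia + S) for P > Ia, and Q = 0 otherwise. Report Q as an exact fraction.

Q = 985864979/205717980 in ≈ 4.792 in

NRCS table: meadow, continuous grass, soil group D → CN(II) = 78
Wet (AMC III): CN(III) = 23·78/(10 + 0.13·78) = 1794/(1007/50) = 89700/1007 ≈ 89.076
Max retention: S = 1000/(89700/1007) − 10 = 1100/897 in (≈ 1.226 in)
Ia = 0.2·(1100/897) = 220/897 in ≈ 0.245 in
P − Ia = 6.050 − 0.245 = 104137/17940 ≈ 5.805 in (> 0, runoff occurs)
Q: (104137/17940)² ÷ (126137/17940) = 985864979/205717980 in (≈ 4.792 in)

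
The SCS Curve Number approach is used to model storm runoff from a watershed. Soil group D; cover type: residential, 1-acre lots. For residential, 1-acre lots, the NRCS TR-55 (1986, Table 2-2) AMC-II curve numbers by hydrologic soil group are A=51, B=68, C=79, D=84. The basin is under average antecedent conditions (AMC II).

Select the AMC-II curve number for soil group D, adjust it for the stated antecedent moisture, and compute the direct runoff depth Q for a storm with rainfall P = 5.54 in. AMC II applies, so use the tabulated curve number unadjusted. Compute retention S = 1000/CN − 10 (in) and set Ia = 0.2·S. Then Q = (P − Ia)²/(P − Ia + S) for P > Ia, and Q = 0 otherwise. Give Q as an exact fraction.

NRCS table: residential, 1-acre lots, soil group D → CN(II) = 84
CN(II) = 84; AMC II needs no correction.
Retention S: 1000/CN − 10 with CN=84.000 → S = 40/21 ≈ 1.905 in
Initial abstraction Ia = S/5 = (40/21)/5 = 8/21 ≈ 0.381 in
P − Ia = 5.540 − 0.381 = 5417/1050 ≈ 5.159 in (> 0, runoff occurs)
Q = (5417/1050)²/((5417/1050) + 40/21) = (29343889/1102500)/(7417/1050) = 29343889/7787850 in ≈ 3.768 in

Q = 29343889/7787850 in ≈ 3.768 in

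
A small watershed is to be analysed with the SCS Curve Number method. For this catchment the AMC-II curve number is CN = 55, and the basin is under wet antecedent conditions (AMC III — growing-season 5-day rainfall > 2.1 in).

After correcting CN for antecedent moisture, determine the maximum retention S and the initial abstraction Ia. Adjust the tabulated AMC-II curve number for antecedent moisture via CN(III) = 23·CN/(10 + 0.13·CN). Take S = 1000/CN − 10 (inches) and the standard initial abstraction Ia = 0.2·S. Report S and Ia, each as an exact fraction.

S = 900/253 in ≈ 3.557 in; Ia = 180/253 in ≈ 0.711 in

Wet (AMC III): CN(III) = 23·55/(10 + 0.13·55) = 1265/(343/20) = 25300/343 ≈ 73.761
Retention S: 1000/CN − 10 with CN=73.761 → S = 900/253 ≈ 3.557 in
Ia = 0.2S: 0.2·3.557 = 0.711 in (exactly 180/253)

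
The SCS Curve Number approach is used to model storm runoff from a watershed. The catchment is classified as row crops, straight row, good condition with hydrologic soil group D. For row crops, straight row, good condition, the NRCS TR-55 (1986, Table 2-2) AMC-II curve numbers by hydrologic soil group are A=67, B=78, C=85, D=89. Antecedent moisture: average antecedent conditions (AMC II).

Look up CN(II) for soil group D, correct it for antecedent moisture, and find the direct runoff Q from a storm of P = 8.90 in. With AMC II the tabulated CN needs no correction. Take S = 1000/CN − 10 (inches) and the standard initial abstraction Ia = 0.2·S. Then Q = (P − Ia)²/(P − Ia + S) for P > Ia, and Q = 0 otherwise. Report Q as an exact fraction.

NRCS table: row crops, straight row, good condition, soil group D → CN(II) = 89
AMC II — tabulated CN = 89 applies directly.
S = 1000/89 − 10 = 110/89 in ≈ 1.236 in
Initial abstraction Ia = S/5 = (110/89)/5 = 22/89 ≈ 0.247 in
Since P=8.900 > Ia=0.247: effective rainfall P−Ia = 7701/890 in
Runoff Q = (P−Ia)²/(P−Ia+S) = (8.653)²/(8.653+1.236) = 59305401/7832890 ≈ 7.571 in

Q = 59305401/7832890 in ≈ 7.571 in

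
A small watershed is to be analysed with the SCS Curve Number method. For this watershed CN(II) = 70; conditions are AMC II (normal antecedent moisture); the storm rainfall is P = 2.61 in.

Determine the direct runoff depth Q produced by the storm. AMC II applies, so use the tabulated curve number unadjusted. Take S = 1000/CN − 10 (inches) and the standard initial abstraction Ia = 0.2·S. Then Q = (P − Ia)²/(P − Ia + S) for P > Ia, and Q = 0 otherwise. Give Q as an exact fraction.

AMC II — tabulated CN = 70 applies directly.
Retention S: 1000/CN − 10 with CN=70.000 → S = 30/7 ≈ 4.286 in
Initial abstraction Ia = S/5 = (30/7)/5 = 6/7 ≈ 0.857 in
Since P=2.610 > Ia=0.857: effective rainfall P−Ia = 1227/700 in
Q = (1227/700)²/((1227/700) + 30/7) = (1505529/490000)/(4227/700) = 501843/986300 in ≈ 0.509 in

Q = 501843/986300 in ≈ 0.509 in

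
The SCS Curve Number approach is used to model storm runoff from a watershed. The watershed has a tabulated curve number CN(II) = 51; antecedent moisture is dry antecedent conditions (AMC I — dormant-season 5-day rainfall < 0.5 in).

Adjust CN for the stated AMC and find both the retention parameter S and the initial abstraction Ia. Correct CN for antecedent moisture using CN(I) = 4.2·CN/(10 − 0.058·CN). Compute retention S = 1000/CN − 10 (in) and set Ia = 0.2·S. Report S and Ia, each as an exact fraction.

Adjust CN=51 to AMC I: 4.2·51/(10 − 0.058·51) → (1071/5) ÷ (3521/500) = 15300/503 ≈ 30.417
Max retention: S = 1000/(15300/503) − 10 = 3500/153 in (≈ 22.876 in)
Ia = 0.2·(3500/153) = 700/153 in ≈ 4.575 in

S = 3500/153 in ≈ 22.876 in; Ia = 700/153 in ≈ 4.575 in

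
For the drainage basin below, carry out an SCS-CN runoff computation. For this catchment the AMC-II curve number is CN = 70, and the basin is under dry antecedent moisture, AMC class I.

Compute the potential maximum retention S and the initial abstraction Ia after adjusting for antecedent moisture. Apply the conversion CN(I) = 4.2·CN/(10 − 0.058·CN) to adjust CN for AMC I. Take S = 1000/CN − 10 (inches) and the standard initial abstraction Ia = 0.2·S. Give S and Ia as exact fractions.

S = 500/49 in ≈ 10.204 in; Ia = 100/49 in ≈ 2.041 in

Dry (AMC I): CN(I) = 4.2·70/(10 − 0.058·70) = 294/(297/50) = 4900/99 ≈ 49.495
S = 1000/(4900/99) − 10 = 500/49 in ≈ 10.204 in
Ia = 0.2·(500/49) = 100/49 in ≈ 2.041 in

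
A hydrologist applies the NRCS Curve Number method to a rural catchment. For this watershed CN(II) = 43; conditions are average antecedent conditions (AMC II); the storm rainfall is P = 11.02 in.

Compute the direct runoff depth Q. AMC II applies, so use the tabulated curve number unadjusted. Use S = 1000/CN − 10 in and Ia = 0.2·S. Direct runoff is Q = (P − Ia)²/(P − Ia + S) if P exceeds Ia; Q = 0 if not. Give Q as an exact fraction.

AMC II — tabulated CN = 43 applies directly.
Retention S: 1000/CN − 10 with CN=43.000 → S = 570/43 ≈ 13.256 in
Initial abstraction Ia = S/5 = (570/43)/5 = 114/43 ≈ 2.651 in
Since P=11.020 > Ia=2.651: effective rainfall P−Ia = 17993/2150 in
Q: (17993/2150)² ÷ (46493/2150) = 17039371/5261050 in (≈ 3.239 in)

Q = 17039371/5261050 in ≈ 3.239 in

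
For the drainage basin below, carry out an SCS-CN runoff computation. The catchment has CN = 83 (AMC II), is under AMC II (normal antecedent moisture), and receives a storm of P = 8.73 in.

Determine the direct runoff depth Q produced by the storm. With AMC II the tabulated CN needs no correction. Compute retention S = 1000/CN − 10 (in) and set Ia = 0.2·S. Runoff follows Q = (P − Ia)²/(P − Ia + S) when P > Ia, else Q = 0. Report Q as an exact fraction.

Q = 4769145481/714289700 in ≈ 6.677 in

CN(II) = 83; AMC II needs no correction.
Retention S: 1000/CN − 10 with CN=83.000 → S = 170/83 ≈ 2.048 in
Initial abstraction Ia = S/5 = (170/83)/5 = 34/83 ≈ 0.410 in
Excess rainfall: 8.730 − 0.410 = 8.320 in; P > Ia so Q > 0
Q = (69059/8300)²/((69059/8300) + 170/83) = (4769145481/68890000)/(86059/8300) = 4769145481/714289700 in ≈ 6.677 in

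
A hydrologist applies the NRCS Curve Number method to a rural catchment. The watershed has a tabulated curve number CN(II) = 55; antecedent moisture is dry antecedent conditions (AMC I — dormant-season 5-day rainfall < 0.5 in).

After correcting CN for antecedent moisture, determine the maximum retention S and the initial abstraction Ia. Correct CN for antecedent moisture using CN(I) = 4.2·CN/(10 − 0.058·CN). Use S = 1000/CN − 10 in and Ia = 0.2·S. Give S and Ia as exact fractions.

Adjust CN=55 to AMC I: 4.2·55/(10 − 0.058·55) → 231 ÷ (681/100) = 7700/227 ≈ 33.921
Retention S: 1000/CN − 10 with CN=33.921 → S = 1500/77 ≈ 19.481 in
Ia = 0.2·(1500/77) = 300/77 in ≈ 3.896 in

S = 1500/77 in ≈ 19.481 in; Ia = 300/77 in ≈ 3.896 in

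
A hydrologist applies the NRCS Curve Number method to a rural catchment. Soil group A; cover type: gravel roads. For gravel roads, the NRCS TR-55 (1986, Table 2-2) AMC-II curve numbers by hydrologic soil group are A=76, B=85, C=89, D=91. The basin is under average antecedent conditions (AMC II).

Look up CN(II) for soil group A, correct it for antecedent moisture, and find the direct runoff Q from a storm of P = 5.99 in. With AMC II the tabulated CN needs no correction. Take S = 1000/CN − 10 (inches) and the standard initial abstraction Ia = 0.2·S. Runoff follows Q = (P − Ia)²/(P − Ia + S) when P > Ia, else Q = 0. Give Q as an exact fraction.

NRCS table: gravel roads, soil group A → CN(II) = 76
AMC II — tabulated CN = 76 applies directly.
Max retention: S = 1000/76 − 10 = 60/19 in (≈ 3.158 in)
Initial abstraction Ia = S/5 = (60/19)/5 = 12/19 ≈ 0.632 in
Excess rainfall: 5.990 − 0.632 = 5.358 in; P > Ia so Q > 0
Q = (10181/1900)²/((10181/1900) + 60/19) = (103652761/3610000)/(16181/1900) = 103652761/30743900 in ≈ 3.371 in

Q = 103652761/30743900 in ≈ 3.371 in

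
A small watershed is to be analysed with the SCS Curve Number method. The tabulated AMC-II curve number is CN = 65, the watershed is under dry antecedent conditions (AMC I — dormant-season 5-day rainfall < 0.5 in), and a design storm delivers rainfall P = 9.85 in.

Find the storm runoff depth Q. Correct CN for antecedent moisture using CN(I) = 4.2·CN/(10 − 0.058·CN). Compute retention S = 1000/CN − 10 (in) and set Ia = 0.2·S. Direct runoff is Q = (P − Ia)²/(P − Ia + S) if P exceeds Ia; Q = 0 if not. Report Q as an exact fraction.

Q = 32296489/12232740 in ≈ 2.640 in

Adjust CN=65 to AMC I: 4.2·65/(10 − 0.058·65) → 273 ÷ (623/100) = 3900/89 ≈ 43.820
Retention S: 1000/CN − 10 with CN=43.820 → S = 500/39 ≈ 12.821 in
Ia = 0.2·(500/39) = 100/39 in ≈ 2.564 in
Since P=9.850 > Ia=2.564: effective rainfall P−Ia = 5683/780 in
Q: (5683/780)² ÷ (15683/780) = 32296489/12232740 in (≈ 2.640 in)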